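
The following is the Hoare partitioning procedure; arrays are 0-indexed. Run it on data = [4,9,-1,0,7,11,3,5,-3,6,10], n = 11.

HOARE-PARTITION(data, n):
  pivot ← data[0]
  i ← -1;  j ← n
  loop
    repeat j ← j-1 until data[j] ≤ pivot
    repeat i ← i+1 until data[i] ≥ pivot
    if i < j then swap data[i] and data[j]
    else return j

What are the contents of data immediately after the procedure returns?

[-3,3,-1,0,7,11,9,5,4,6,10]

pivot = data[0] = 4; i = -1, j = 11
j→8 (data[8]=-3≤4), i→0 (data[0]=4≥4); i<j, swap → [-3,9,-1,0,7,11,3,5,4,6,10]
j→6 (data[6]=3≤4), i→1 (data[1]=9≥4); i<j, swap → [-3,3,-1,0,7,11,9,5,4,6,10]
j→3, i→4; i≥j, return j=3. data = [-3,3,-1,0,7,11,9,5,4,6,10]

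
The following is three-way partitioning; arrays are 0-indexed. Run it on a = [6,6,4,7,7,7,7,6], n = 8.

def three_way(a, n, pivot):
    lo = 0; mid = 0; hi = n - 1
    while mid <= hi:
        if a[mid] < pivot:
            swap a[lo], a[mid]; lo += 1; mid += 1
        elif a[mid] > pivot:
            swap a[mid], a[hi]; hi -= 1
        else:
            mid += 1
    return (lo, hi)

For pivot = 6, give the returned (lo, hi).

lo=0 mid=0 hi=7
6=6: mid=1
6=6: mid=2
4<6: swap(0,2), lo=1 mid=3 ⇒ [4,6,6,7,7,7,7,6]
7>6: swap(3,7), hi=6 ⇒ [4,6,6,6,7,7,7,7]
6=6: mid=4
7>6: swap(4,6), hi=5 ⇒ [4,6,6,6,7,7,7,7]
7>6: swap(4,5), hi=4 ⇒ [4,6,6,6,7,7,7,7]
7>6: swap(4,4), hi=3 ⇒ [4,6,6,6,7,7,7,7]
done. lo=1 hi=3; a=[4,6,6,6,7,7,7,7]

(1, 3)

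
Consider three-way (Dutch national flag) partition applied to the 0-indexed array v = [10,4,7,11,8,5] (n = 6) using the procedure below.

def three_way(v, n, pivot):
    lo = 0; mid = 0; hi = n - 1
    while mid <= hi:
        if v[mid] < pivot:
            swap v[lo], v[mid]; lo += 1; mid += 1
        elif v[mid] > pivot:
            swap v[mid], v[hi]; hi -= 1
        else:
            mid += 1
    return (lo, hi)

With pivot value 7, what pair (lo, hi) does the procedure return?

pivot = 7; lo=0, mid=0, hi=5
v[mid]=10>7: swap v[0],v[5]; hi=4 → [5,4,7,11,8,10]
v[mid]=5<7: swap v[0],v[0]; lo=1,mid=1 → [5,4,7,11,8,10]
v[mid]=4<7: swap v[1],v[1]; lo=2,mid=2 → [5,4,7,11,8,10]
v[mid]=7=7: mid=3
v[mid]=11>7: swap v[3],v[4]; hi=3 → [5,4,7,8,11,10]
v[mid]=8>7: swap v[3],v[3]; hi=2 → [5,4,7,8,11,10]
end: lo=2, hi=2; v = [5,4,7,8,11,10]

(2, 2)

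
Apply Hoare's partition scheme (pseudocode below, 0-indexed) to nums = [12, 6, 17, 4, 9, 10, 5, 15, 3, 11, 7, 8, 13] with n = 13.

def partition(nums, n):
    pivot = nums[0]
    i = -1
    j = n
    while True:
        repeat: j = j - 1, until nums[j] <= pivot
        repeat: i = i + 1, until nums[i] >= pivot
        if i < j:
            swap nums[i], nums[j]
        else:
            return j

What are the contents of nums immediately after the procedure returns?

pivot = nums[0] = 12; i = -1, j = 13
j→11 (nums[11]=8≤12), i→0 (nums[0]=12≥12); i<j, swap → [8, 6, 17, 4, 9, 10, 5, 15, 3, 11, 7, 12, 13]
j→10 (nums[10]=7≤12), i→2 (nums[2]=17≥12); i<j, swap → [8, 6, 7, 4, 9, 10, 5, 15, 3, 11, 17, 12, 13]
j→9 (nums[9]=11≤12), i→7 (nums[7]=15≥12); i<j, swap → [8, 6, 7, 4, 9, 10, 5, 11, 3, 15, 17, 12, 13]
j→8, i→9; i≥j, return j=8. nums = [8, 6, 7, 4, 9, 10, 5, 11, 3, 15, 17, 12, 13]

[8, 6, 7, 4, 9, 10, 5, 11, 3, 15, 17, 12, 13]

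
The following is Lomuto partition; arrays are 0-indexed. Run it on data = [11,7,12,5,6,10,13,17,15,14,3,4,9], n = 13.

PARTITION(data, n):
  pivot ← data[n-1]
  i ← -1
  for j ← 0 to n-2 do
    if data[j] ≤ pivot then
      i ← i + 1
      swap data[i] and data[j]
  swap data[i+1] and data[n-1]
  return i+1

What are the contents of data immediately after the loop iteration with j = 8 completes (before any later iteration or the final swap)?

pivot = data[12] = 9; i = -1
j=0: data[0]=11 > 9 → no swap
j=1: data[1]=7 ≤ 9 → i=0, swap data[0],data[1] → [7,11,12,5,6,10,13,17,15,14,3,4,9]
j=2: data[2]=12 > 9 → no swap
j=3: data[3]=5 ≤ 9 → i=1, swap data[1],data[3] → [7,5,12,11,6,10,13,17,15,14,3,4,9]
j=4: data[4]=6 ≤ 9 → i=2, swap data[2],data[4] → [7,5,6,11,12,10,13,17,15,14,3,4,9]
j=5: data[5]=10 > 9 → no swap
j=6: data[6]=13 > 9 → no swap
j=7: data[7]=17 > 9 → no swap
j=8: data[8]=15 > 9 → no swap
(after j=8) data = [7,5,6,11,12,10,13,17,15,14,3,4,9]

[7,5,6,11,12,10,13,17,15,14,3,4,9]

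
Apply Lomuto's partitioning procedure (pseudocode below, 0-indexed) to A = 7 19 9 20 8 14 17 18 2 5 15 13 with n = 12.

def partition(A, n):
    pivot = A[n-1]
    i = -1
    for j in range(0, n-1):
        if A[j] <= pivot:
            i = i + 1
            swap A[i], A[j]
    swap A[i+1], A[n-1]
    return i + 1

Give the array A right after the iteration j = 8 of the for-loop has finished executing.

pivot=13, i=-1
j=0: 7≤13, i=0, swap(0,0) ⇒ 7 19 9 20 8 14 17 18 2 5 15 13
j=1: 19>13, skip
j=2: 9≤13, i=1, swap(1,2) ⇒ 7 9 19 20 8 14 17 18 2 5 15 13
j=3: 20>13, skip
j=4: 8≤13, i=2, swap(2,4) ⇒ 7 9 8 20 19 14 17 18 2 5 15 13
j=5: 14>13, skip
j=6: 17>13, skip
j=7: 18>13, skip
j=8: 2≤13, i=3, swap(3,8) ⇒ 7 9 8 2 19 14 17 18 20 5 15 13
(after j=8) A = 7 9 8 2 19 14 17 18 20 5 15 13

7 9 8 2 19 14 17 18 20 5 15 13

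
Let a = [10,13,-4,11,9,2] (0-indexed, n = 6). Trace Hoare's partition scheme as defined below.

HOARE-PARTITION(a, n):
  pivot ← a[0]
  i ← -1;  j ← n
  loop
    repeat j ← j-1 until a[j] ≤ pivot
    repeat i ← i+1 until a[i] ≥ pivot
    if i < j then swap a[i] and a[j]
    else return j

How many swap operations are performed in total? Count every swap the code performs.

2

pivot=10
j stops at 5 (2), i stops at 0 (10); swap ⇒ [2,13,-4,11,9,10]
j stops at 4 (9), i stops at 1 (13); swap ⇒ [2,9,-4,11,13,10]
j stops at 2, i stops at 3; i≥j ⇒ return 2. a=[2,9,-4,11,13,10]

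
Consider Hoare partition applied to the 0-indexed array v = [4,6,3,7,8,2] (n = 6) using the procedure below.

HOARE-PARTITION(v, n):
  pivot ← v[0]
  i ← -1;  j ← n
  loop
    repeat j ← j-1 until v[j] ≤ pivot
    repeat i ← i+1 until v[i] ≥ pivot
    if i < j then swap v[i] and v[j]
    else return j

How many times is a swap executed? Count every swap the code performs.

pivot = v[0] = 4; i = -1, j = 6
j→5 (v[5]=2≤4), i→0 (v[0]=4≥4); i<j, swap → [2,6,3,7,8,4]
j→2 (v[2]=3≤4), i→1 (v[1]=6≥4); i<j, swap → [2,3,6,7,8,4]
j→1, i→2; i≥j, return j=1. v = [2,3,6,7,8,4]

2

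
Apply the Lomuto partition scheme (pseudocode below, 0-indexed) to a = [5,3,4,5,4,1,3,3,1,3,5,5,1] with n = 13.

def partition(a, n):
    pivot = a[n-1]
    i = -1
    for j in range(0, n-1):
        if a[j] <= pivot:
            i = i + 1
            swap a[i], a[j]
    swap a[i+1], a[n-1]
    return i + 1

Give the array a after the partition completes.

[1,1,1,5,4,5,3,3,3,3,5,5,4]

pivot = a[12] = 1; i = -1
j=0: a[0]=5 > 1 → no swap
j=1: a[1]=3 > 1 → no swap
j=2: a[2]=4 > 1 → no swap
j=3: a[3]=5 > 1 → no swap
j=4: a[4]=4 > 1 → no swap
j=5: a[5]=1 ≤ 1 → i=0, swap a[0],a[5] → [1,3,4,5,4,5,3,3,1,3,5,5,1]
j=6: a[6]=3 > 1 → no swap
j=7: a[7]=3 > 1 → no swap
j=8: a[8]=1 ≤ 1 → i=1, swap a[1],a[8] → [1,1,4,5,4,5,3,3,3,3,5,5,1]
j=9: a[9]=3 > 1 → no swap
j=10: a[10]=5 > 1 → no swap
j=11: a[11]=5 > 1 → no swap
final swap a[2],a[12] → [1,1,1,5,4,5,3,3,3,3,5,5,4]; return 2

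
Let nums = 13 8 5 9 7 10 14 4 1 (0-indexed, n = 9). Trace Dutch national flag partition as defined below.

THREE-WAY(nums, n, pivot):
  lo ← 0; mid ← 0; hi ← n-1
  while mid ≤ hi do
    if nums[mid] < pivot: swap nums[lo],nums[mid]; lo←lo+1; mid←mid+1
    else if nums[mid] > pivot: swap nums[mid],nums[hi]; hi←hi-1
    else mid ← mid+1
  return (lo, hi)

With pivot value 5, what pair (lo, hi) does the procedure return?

(2, 2)

pivot = 5; lo=0, mid=0, hi=8
nums[mid]=13>5: swap nums[0],nums[8]; hi=7 → 1 8 5 9 7 10 14 4 13
nums[mid]=1<5: swap nums[0],nums[0]; lo=1,mid=1 → 1 8 5 9 7 10 14 4 13
nums[mid]=8>5: swap nums[1],nums[7]; hi=6 → 1 4 5 9 7 10 14 8 13
nums[mid]=4<5: swap nums[1],nums[1]; lo=2,mid=2 → 1 4 5 9 7 10 14 8 13
nums[mid]=5=5: mid=3
nums[mid]=9>5: swap nums[3],nums[6]; hi=5 → 1 4 5 14 7 10 9 8 13
nums[mid]=14>5: swap nums[3],nums[5]; hi=4 → 1 4 5 10 7 14 9 8 13
nums[mid]=10>5: swap nums[3],nums[4]; hi=3 → 1 4 5 7 10 14 9 8 13
nums[mid]=7>5: swap nums[3],nums[3]; hi=2 → 1 4 5 7 10 14 9 8 13
end: lo=2, hi=2; nums = 1 4 5 7 10 14 9 8 13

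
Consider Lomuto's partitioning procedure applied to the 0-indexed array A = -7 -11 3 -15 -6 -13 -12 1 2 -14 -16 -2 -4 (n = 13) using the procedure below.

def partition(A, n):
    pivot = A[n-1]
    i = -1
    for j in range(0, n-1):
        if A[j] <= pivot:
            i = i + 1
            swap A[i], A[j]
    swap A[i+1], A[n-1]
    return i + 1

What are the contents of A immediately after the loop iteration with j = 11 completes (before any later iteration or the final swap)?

-7 -11 -15 -6 -13 -12 -14 -16 2 3 1 -2 -4

pivot = A[12] = -4; i = -1
j=0: A[0]=-7 ≤ -4 → i=0, swap A[0],A[0] (no change) → -7 -11 3 -15 -6 -13 -12 1 2 -14 -16 -2 -4
j=1: A[1]=-11 ≤ -4 → i=1, swap A[1],A[1] (no change) → -7 -11 3 -15 -6 -13 -12 1 2 -14 -16 -2 -4
j=2: A[2]=3 > -4 → no swap
j=3: A[3]=-15 ≤ -4 → i=2, swap A[2],A[3] → -7 -11 -15 3 -6 -13 -12 1 2 -14 -16 -2 -4
j=4: A[4]=-6 ≤ -4 → i=3, swap A[3],A[4] → -7 -11 -15 -6 3 -13 -12 1 2 -14 -16 -2 -4
j=5: A[5]=-13 ≤ -4 → i=4, swap A[4],A[5] → -7 -11 -15 -6 -13 3 -12 1 2 -14 -16 -2 -4
j=6: A[6]=-12 ≤ -4 → i=5, swap A[5],A[6] → -7 -11 -15 -6 -13 -12 3 1 2 -14 -16 -2 -4
j=7: A[7]=1 > -4 → no swap
j=8: A[8]=2 > -4 → no swap
j=9: A[9]=-14 ≤ -4 → i=6, swap A[6],A[9] → -7 -11 -15 -6 -13 -12 -14 1 2 3 -16 -2 -4
j=10: A[10]=-16 ≤ -4 → i=7, swap A[7],A[10] → -7 -11 -15 -6 -13 -12 -14 -16 2 3 1 -2 -4
j=11: A[11]=-2 > -4 → no swap
(after j=11) A = -7 -11 -15 -6 -13 -12 -14 -16 2 3 1 -2 -4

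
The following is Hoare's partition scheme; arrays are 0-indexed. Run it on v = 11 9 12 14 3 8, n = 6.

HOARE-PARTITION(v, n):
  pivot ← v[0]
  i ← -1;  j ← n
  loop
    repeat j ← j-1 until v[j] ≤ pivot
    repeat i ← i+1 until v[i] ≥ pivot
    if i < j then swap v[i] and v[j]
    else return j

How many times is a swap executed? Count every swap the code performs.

pivot=11
j stops at 5 (8), i stops at 0 (11); swap ⇒ 8 9 12 14 3 11
j stops at 4 (3), i stops at 2 (12); swap ⇒ 8 9 3 14 12 11
j stops at 2, i stops at 3; i≥j ⇒ return 2. v=8 9 3 14 12 11

2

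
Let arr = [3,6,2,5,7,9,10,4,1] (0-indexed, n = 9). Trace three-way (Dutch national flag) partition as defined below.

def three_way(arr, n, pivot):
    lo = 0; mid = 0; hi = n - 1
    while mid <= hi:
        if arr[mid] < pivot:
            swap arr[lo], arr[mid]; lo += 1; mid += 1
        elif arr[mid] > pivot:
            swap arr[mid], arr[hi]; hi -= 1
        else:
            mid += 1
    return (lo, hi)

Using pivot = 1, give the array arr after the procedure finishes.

pivot = 1; lo=0, mid=0, hi=8
arr[mid]=3>1: swap arr[0],arr[8]; hi=7 → [1,6,2,5,7,9,10,4,3]
arr[mid]=1=1: mid=1
arr[mid]=6>1: swap arr[1],arr[7]; hi=6 → [1,4,2,5,7,9,10,6,3]
arr[mid]=4>1: swap arr[1],arr[6]; hi=5 → [1,10,2,5,7,9,4,6,3]
arr[mid]=10>1: swap arr[1],arr[5]; hi=4 → [1,9,2,5,7,10,4,6,3]
arr[mid]=9>1: swap arr[1],arr[4]; hi=3 → [1,7,2,5,9,10,4,6,3]
arr[mid]=7>1: swap arr[1],arr[3]; hi=2 → [1,5,2,7,9,10,4,6,3]
arr[mid]=5>1: swap arr[1],arr[2]; hi=1 → [1,2,5,7,9,10,4,6,3]
arr[mid]=2>1: swap arr[1],arr[1]; hi=0 → [1,2,5,7,9,10,4,6,3]
end: lo=0, hi=0; arr = [1,2,5,7,9,10,4,6,3]

[1,2,5,7,9,10,4,6,3]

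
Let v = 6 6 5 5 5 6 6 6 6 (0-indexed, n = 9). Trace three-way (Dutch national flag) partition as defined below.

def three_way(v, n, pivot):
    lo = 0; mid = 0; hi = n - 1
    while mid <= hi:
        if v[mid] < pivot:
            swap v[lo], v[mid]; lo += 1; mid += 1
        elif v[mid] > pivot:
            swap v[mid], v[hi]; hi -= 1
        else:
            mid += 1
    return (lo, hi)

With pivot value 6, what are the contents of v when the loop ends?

5 5 5 6 6 6 6 6 6

lo=0 mid=0 hi=8
6=6: mid=1
6=6: mid=2
5<6: swap(0,2), lo=1 mid=3 ⇒ 5 6 6 5 5 6 6 6 6
5<6: swap(1,3), lo=2 mid=4 ⇒ 5 5 6 6 5 6 6 6 6
5<6: swap(2,4), lo=3 mid=5 ⇒ 5 5 5 6 6 6 6 6 6
6=6: mid=6
6=6: mid=7
6=6: mid=8
6=6: mid=9
done. lo=3 hi=8; v=5 5 5 6 6 6 6 6 6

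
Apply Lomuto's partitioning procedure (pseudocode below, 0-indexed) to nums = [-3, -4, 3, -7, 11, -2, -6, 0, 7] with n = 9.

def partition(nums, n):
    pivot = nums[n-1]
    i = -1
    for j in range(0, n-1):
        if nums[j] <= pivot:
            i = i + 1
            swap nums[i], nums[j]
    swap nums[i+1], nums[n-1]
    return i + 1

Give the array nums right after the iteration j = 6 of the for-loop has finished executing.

[-3, -4, 3, -7, -2, -6, 11, 0, 7]

pivot = nums[8] = 7; i = -1
j=0: nums[0]=-3 ≤ 7 → i=0, swap nums[0],nums[0] (no change) → [-3, -4, 3, -7, 11, -2, -6, 0, 7]
j=1: nums[1]=-4 ≤ 7 → i=1, swap nums[1],nums[1] (no change) → [-3, -4, 3, -7, 11, -2, -6, 0, 7]
j=2: nums[2]=3 ≤ 7 → i=2, swap nums[2],nums[2] (no change) → [-3, -4, 3, -7, 11, -2, -6, 0, 7]
j=3: nums[3]=-7 ≤ 7 → i=3, swap nums[3],nums[3] (no change) → [-3, -4, 3, -7, 11, -2, -6, 0, 7]
j=4: nums[4]=11 > 7 → no swap
j=5: nums[5]=-2 ≤ 7 → i=4, swap nums[4],nums[5] → [-3, -4, 3, -7, -2, 11, -6, 0, 7]
j=6: nums[6]=-6 ≤ 7 → i=5, swap nums[5],nums[6] → [-3, -4, 3, -7, -2, -6, 11, 0, 7]
(after j=6) nums = [-3, -4, 3, -7, -2, -6, 11, 0, 7]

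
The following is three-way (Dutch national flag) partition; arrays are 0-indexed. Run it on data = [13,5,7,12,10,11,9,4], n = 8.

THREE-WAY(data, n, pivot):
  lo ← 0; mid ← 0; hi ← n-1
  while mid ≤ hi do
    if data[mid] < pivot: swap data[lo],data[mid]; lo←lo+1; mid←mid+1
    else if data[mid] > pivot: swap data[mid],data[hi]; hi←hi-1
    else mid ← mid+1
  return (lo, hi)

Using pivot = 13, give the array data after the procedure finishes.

pivot = 13; lo=0, mid=0, hi=7
data[mid]=13=13: mid=1
data[mid]=5<13: swap data[0],data[1]; lo=1,mid=2 → [5,13,7,12,10,11,9,4]
data[mid]=7<13: swap data[1],data[2]; lo=2,mid=3 → [5,7,13,12,10,11,9,4]
data[mid]=12<13: swap data[2],data[3]; lo=3,mid=4 → [5,7,12,13,10,11,9,4]
data[mid]=10<13: swap data[3],data[4]; lo=4,mid=5 → [5,7,12,10,13,11,9,4]
data[mid]=11<13: swap data[4],data[5]; lo=5,mid=6 → [5,7,12,10,11,13,9,4]
data[mid]=9<13: swap data[5],data[6]; lo=6,mid=7 → [5,7,12,10,11,9,13,4]
data[mid]=4<13: swap data[6],data[7]; lo=7,mid=8 → [5,7,12,10,11,9,4,13]
end: lo=7, hi=7; data = [5,7,12,10,11,9,4,13]

[5,7,12,10,11,9,4,13]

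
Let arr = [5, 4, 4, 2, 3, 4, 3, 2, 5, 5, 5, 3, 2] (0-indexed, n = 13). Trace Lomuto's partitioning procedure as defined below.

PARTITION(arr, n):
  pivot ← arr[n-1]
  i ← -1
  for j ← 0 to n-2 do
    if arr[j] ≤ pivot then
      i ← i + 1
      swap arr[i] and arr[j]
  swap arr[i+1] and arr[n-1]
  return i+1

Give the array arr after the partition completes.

[2, 2, 2, 5, 3, 4, 3, 4, 5, 5, 5, 3, 4]

pivot=2, i=-1
j=0: 5>2, skip
j=1: 4>2, skip
j=2: 4>2, skip
j=3: 2≤2, i=0, swap(0,3) ⇒ [2, 4, 4, 5, 3, 4, 3, 2, 5, 5, 5, 3, 2]
j=4: 3>2, skip
j=5: 4>2, skip
j=6: 3>2, skip
j=7: 2≤2, i=1, swap(1,7) ⇒ [2, 2, 4, 5, 3, 4, 3, 4, 5, 5, 5, 3, 2]
j=8: 5>2, skip
j=9: 5>2, skip
j=10: 5>2, skip
j=11: 3>2, skip
swap(2,12) ⇒ [2, 2, 2, 5, 3, 4, 3, 4, 5, 5, 5, 3, 4]; return 2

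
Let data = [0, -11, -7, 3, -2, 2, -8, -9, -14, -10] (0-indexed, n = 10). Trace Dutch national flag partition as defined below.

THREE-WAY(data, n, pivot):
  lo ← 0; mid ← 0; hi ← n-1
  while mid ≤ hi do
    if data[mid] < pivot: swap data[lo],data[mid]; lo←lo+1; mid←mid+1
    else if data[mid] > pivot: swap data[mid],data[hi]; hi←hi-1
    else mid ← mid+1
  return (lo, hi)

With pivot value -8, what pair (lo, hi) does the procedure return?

lo=0 mid=0 hi=9
0>-8: swap(0,9), hi=8 ⇒ [-10, -11, -7, 3, -2, 2, -8, -9, -14, 0]
-10<-8: swap(0,0), lo=1 mid=1 ⇒ [-10, -11, -7, 3, -2, 2, -8, -9, -14, 0]
-11<-8: swap(1,1), lo=2 mid=2 ⇒ [-10, -11, -7, 3, -2, 2, -8, -9, -14, 0]
-7>-8: swap(2,8), hi=7 ⇒ [-10, -11, -14, 3, -2, 2, -8, -9, -7, 0]
-14<-8: swap(2,2), lo=3 mid=3 ⇒ [-10, -11, -14, 3, -2, 2, -8, -9, -7, 0]
3>-8: swap(3,7), hi=6 ⇒ [-10, -11, -14, -9, -2, 2, -8, 3, -7, 0]
-9<-8: swap(3,3), lo=4 mid=4 ⇒ [-10, -11, -14, -9, -2, 2, -8, 3, -7, 0]
-2>-8: swap(4,6), hi=5 ⇒ [-10, -11, -14, -9, -8, 2, -2, 3, -7, 0]
-8=-8: mid=5
2>-8: swap(5,5), hi=4 ⇒ [-10, -11, -14, -9, -8, 2, -2, 3, -7, 0]
done. lo=4 hi=4; data=[-10, -11, -14, -9, -8, 2, -2, 3, -7, 0]

(4, 4)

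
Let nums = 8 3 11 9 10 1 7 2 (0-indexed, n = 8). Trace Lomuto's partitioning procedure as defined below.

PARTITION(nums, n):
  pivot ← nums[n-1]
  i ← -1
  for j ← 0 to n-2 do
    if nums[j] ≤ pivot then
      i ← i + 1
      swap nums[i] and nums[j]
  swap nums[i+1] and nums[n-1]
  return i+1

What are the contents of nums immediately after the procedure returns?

1 2 11 9 10 8 7 3

pivot=2, i=-1
j=0: 8>2, skip
j=1: 3>2, skip
j=2: 11>2, skip
j=3: 9>2, skip
j=4: 10>2, skip
j=5: 1≤2, i=0, swap(0,5) ⇒ 1 3 11 9 10 8 7 2
j=6: 7>2, skip
swap(1,7) ⇒ 1 2 11 9 10 8 7 3; return 1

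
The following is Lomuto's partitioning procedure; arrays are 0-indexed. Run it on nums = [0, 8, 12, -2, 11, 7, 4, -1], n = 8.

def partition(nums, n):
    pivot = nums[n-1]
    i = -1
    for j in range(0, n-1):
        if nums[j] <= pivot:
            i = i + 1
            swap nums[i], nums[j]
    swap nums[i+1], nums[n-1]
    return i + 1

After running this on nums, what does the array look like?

pivot = nums[7] = -1; i = -1
j=0: nums[0]=0 > -1 → no swap
j=1: nums[1]=8 > -1 → no swap
j=2: nums[2]=12 > -1 → no swap
j=3: nums[3]=-2 ≤ -1 → i=0, swap nums[0],nums[3] → [-2, 8, 12, 0, 11, 7, 4, -1]
j=4: nums[4]=11 > -1 → no swap
j=5: nums[5]=7 > -1 → no swap
j=6: nums[6]=4 > -1 → no swap
final swap nums[1],nums[7] → [-2, -1, 12, 0, 11, 7, 4, 8]; return 1

[-2, -1, 12, 0, 11, 7, 4, 8]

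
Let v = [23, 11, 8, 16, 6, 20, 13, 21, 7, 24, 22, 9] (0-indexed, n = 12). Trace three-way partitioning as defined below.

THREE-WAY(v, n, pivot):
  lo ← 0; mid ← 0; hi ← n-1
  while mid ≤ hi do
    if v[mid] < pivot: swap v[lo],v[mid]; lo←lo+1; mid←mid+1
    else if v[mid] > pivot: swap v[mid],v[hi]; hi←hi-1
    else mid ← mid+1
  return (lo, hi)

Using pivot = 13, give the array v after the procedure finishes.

[9, 11, 8, 7, 6, 13, 21, 20, 24, 22, 16, 23]

lo=0 mid=0 hi=11
23>13: swap(0,11), hi=10 ⇒ [9, 11, 8, 16, 6, 20, 13, 21, 7, 24, 22, 23]
9<13: swap(0,0), lo=1 mid=1 ⇒ [9, 11, 8, 16, 6, 20, 13, 21, 7, 24, 22, 23]
11<13: swap(1,1), lo=2 mid=2 ⇒ [9, 11, 8, 16, 6, 20, 13, 21, 7, 24, 22, 23]
8<13: swap(2,2), lo=3 mid=3 ⇒ [9, 11, 8, 16, 6, 20, 13, 21, 7, 24, 22, 23]
16>13: swap(3,10), hi=9 ⇒ [9, 11, 8, 22, 6, 20, 13, 21, 7, 24, 16, 23]
22>13: swap(3,9), hi=8 ⇒ [9, 11, 8, 24, 6, 20, 13, 21, 7, 22, 16, 23]
24>13: swap(3,8), hi=7 ⇒ [9, 11, 8, 7, 6, 20, 13, 21, 24, 22, 16, 23]
7<13: swap(3,3), lo=4 mid=4 ⇒ [9, 11, 8, 7, 6, 20, 13, 21, 24, 22, 16, 23]
6<13: swap(4,4), lo=5 mid=5 ⇒ [9, 11, 8, 7, 6, 20, 13, 21, 24, 22, 16, 23]
20>13: swap(5,7), hi=6 ⇒ [9, 11, 8, 7, 6, 21, 13, 20, 24, 22, 16, 23]
21>13: swap(5,6), hi=5 ⇒ [9, 11, 8, 7, 6, 13, 21, 20, 24, 22, 16, 23]
13=13: mid=6
done. lo=5 hi=5; v=[9, 11, 8, 7, 6, 13, 21, 20, 24, 22, 16, 23]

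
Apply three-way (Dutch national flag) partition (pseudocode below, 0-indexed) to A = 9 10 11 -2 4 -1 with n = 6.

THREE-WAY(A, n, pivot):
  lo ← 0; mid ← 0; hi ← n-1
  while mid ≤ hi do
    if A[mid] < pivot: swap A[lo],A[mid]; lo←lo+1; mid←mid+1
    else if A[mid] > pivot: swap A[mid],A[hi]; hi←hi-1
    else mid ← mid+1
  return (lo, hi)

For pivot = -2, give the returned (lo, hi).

lo=0 mid=0 hi=5
9>-2: swap(0,5), hi=4 ⇒ -1 10 11 -2 4 9
-1>-2: swap(0,4), hi=3 ⇒ 4 10 11 -2 -1 9
4>-2: swap(0,3), hi=2 ⇒ -2 10 11 4 -1 9
-2=-2: mid=1
10>-2: swap(1,2), hi=1 ⇒ -2 11 10 4 -1 9
11>-2: swap(1,1), hi=0 ⇒ -2 11 10 4 -1 9
done. lo=0 hi=0; A=-2 11 10 4 -1 9

(0, 0)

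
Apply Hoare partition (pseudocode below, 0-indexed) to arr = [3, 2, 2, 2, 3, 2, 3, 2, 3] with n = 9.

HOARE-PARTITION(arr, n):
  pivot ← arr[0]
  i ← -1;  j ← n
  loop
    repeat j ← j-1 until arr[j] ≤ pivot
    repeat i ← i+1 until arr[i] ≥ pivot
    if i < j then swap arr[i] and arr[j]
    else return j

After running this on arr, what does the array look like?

[3, 2, 2, 2, 2, 2, 3, 3, 3]

pivot = arr[0] = 3; i = -1, j = 9
j→8 (arr[8]=3≤3), i→0 (arr[0]=3≥3); i<j, swap → [3, 2, 2, 2, 3, 2, 3, 2, 3]
j→7 (arr[7]=2≤3), i→4 (arr[4]=3≥3); i<j, swap → [3, 2, 2, 2, 2, 2, 3, 3, 3]
j→6, i→6; i≥j, return j=6. arr = [3, 2, 2, 2, 2, 2, 3, 3, 3]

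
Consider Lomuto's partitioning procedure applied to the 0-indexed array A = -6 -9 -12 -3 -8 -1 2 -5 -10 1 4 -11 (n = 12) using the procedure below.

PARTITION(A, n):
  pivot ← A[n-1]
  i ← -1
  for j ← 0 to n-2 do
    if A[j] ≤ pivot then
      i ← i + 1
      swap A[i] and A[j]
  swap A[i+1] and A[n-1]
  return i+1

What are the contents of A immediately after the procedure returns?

pivot = A[11] = -11; i = -1
j=0: A[0]=-6 > -11 → no swap
j=1: A[1]=-9 > -11 → no swap
j=2: A[2]=-12 ≤ -11 → i=0, swap A[0],A[2] → -12 -9 -6 -3 -8 -1 2 -5 -10 1 4 -11
j=3: A[3]=-3 > -11 → no swap
j=4: A[4]=-8 > -11 → no swap
j=5: A[5]=-1 > -11 → no swap
j=6: A[6]=2 > -11 → no swap
j=7: A[7]=-5 > -11 → no swap
j=8: A[8]=-10 > -11 → no swap
j=9: A[9]=1 > -11 → no swap
j=10: A[10]=4 > -11 → no swap
final swap A[1],A[11] → -12 -11 -6 -3 -8 -1 2 -5 -10 1 4 -9; return 1

-12 -11 -6 -3 -8 -1 2 -5 -10 1 4 -9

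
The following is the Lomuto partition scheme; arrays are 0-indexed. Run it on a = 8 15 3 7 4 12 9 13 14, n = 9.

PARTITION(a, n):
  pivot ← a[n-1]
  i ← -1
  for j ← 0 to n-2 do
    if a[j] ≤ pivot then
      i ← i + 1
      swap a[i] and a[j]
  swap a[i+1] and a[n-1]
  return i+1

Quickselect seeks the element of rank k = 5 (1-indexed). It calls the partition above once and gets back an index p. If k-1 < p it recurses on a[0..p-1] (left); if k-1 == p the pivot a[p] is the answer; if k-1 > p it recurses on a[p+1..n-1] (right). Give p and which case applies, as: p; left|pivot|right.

pivot = a[8] = 14; i = -1
j=0: a[0]=8 ≤ 14 → i=0, swap a[0],a[0] (no change) → 8 15 3 7 4 12 9 13 14
j=1: a[1]=15 > 14 → no swap
j=2: a[2]=3 ≤ 14 → i=1, swap a[1],a[2] → 8 3 15 7 4 12 9 13 14
j=3: a[3]=7 ≤ 14 → i=2, swap a[2],a[3] → 8 3 7 15 4 12 9 13 14
j=4: a[4]=4 ≤ 14 → i=3, swap a[3],a[4] → 8 3 7 4 15 12 9 13 14
j=5: a[5]=12 ≤ 14 → i=4, swap a[4],a[5] → 8 3 7 4 12 15 9 13 14
j=6: a[6]=9 ≤ 14 → i=5, swap a[5],a[6] → 8 3 7 4 12 9 15 13 14
j=7: a[7]=13 ≤ 14 → i=6, swap a[6],a[7] → 8 3 7 4 12 9 13 15 14
final swap a[7],a[8] → 8 3 7 4 12 9 13 14 15; return 7
p = 7; k-1 = 4 < 7 ⇒ left

7; left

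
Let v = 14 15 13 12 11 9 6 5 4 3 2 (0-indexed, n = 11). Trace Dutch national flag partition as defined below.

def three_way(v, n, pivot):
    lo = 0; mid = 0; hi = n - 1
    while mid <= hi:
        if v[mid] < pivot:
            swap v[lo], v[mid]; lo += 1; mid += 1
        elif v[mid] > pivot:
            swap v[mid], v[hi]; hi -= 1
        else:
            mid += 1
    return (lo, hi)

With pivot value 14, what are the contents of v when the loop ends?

2 13 12 11 9 6 5 4 3 14 15

lo=0 mid=0 hi=10
14=14: mid=1
15>14: swap(1,10), hi=9 ⇒ 14 2 13 12 11 9 6 5 4 3 15
2<14: swap(0,1), lo=1 mid=2 ⇒ 2 14 13 12 11 9 6 5 4 3 15
13<14: swap(1,2), lo=2 mid=3 ⇒ 2 13 14 12 11 9 6 5 4 3 15
12<14: swap(2,3), lo=3 mid=4 ⇒ 2 13 12 14 11 9 6 5 4 3 15
11<14: swap(3,4), lo=4 mid=5 ⇒ 2 13 12 11 14 9 6 5 4 3 15
9<14: swap(4,5), lo=5 mid=6 ⇒ 2 13 12 11 9 14 6 5 4 3 15
6<14: swap(5,6), lo=6 mid=7 ⇒ 2 13 12 11 9 6 14 5 4 3 15
5<14: swap(6,7), lo=7 mid=8 ⇒ 2 13 12 11 9 6 5 14 4 3 15
4<14: swap(7,8), lo=8 mid=9 ⇒ 2 13 12 11 9 6 5 4 14 3 15
3<14: swap(8,9), lo=9 mid=10 ⇒ 2 13 12 11 9 6 5 4 3 14 15
done. lo=9 hi=9; v=2 13 12 11 9 6 5 4 3 14 15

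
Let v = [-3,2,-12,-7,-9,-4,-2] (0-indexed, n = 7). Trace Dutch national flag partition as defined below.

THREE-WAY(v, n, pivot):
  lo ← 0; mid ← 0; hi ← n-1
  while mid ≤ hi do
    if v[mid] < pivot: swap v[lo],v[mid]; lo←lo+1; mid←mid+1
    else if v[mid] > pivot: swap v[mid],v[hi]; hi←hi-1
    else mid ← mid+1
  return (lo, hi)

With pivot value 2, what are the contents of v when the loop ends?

[-3,-12,-7,-9,-4,-2,2]

lo=0 mid=0 hi=6
-3<2: swap(0,0), lo=1 mid=1 ⇒ [-3,2,-12,-7,-9,-4,-2]
2=2: mid=2
-12<2: swap(1,2), lo=2 mid=3 ⇒ [-3,-12,2,-7,-9,-4,-2]
-7<2: swap(2,3), lo=3 mid=4 ⇒ [-3,-12,-7,2,-9,-4,-2]
-9<2: swap(3,4), lo=4 mid=5 ⇒ [-3,-12,-7,-9,2,-4,-2]
-4<2: swap(4,5), lo=5 mid=6 ⇒ [-3,-12,-7,-9,-4,2,-2]
-2<2: swap(5,6), lo=6 mid=7 ⇒ [-3,-12,-7,-9,-4,-2,2]
done. lo=6 hi=6; v=[-3,-12,-7,-9,-4,-2,2]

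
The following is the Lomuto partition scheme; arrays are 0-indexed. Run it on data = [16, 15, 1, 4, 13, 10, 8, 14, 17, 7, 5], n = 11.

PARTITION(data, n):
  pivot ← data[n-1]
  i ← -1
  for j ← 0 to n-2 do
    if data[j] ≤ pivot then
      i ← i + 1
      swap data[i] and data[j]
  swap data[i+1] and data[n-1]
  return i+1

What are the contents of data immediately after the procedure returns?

pivot=5, i=-1
j=0: 16>5, skip
j=1: 15>5, skip
j=2: 1≤5, i=0, swap(0,2) ⇒ [1, 15, 16, 4, 13, 10, 8, 14, 17, 7, 5]
j=3: 4≤5, i=1, swap(1,3) ⇒ [1, 4, 16, 15, 13, 10, 8, 14, 17, 7, 5]
j=4: 13>5, skip
j=5: 10>5, skip
j=6: 8>5, skip
j=7: 14>5, skip
j=8: 17>5, skip
j=9: 7>5, skip
swap(2,10) ⇒ [1, 4, 5, 15, 13, 10, 8, 14, 17, 7, 16]; return 2

[1, 4, 5, 15, 13, 10, 8, 14, 17, 7, 16]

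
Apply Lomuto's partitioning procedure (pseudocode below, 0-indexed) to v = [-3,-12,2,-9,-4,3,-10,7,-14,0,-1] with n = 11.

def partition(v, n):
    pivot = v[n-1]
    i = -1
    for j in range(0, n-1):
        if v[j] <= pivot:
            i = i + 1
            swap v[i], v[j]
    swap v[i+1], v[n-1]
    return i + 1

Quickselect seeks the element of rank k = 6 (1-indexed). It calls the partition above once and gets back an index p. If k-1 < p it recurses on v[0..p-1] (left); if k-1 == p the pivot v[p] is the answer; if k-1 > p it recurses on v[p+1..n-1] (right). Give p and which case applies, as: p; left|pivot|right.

pivot=-1, i=-1
j=0: -3≤-1, i=0, swap(0,0) ⇒ [-3,-12,2,-9,-4,3,-10,7,-14,0,-1]
j=1: -12≤-1, i=1, swap(1,1) ⇒ [-3,-12,2,-9,-4,3,-10,7,-14,0,-1]
j=2: 2>-1, skip
j=3: -9≤-1, i=2, swap(2,3) ⇒ [-3,-12,-9,2,-4,3,-10,7,-14,0,-1]
j=4: -4≤-1, i=3, swap(3,4) ⇒ [-3,-12,-9,-4,2,3,-10,7,-14,0,-1]
j=5: 3>-1, skip
j=6: -10≤-1, i=4, swap(4,6) ⇒ [-3,-12,-9,-4,-10,3,2,7,-14,0,-1]
j=7: 7>-1, skip
j=8: -14≤-1, i=5, swap(5,8) ⇒ [-3,-12,-9,-4,-10,-14,2,7,3,0,-1]
j=9: 0>-1, skip
swap(6,10) ⇒ [-3,-12,-9,-4,-10,-14,-1,7,3,0,2]; return 6
p = 6; k-1 = 5 < 6 ⇒ left

6; left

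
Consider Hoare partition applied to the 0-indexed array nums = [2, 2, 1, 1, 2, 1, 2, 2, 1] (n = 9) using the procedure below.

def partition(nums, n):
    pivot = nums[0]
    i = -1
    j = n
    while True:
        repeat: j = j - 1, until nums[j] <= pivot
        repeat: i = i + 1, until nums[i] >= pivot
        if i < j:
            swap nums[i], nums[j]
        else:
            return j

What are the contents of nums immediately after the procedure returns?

pivot=2
j stops at 8 (1), i stops at 0 (2); swap ⇒ [1, 2, 1, 1, 2, 1, 2, 2, 2]
j stops at 7 (2), i stops at 1 (2); swap ⇒ [1, 2, 1, 1, 2, 1, 2, 2, 2]
j stops at 6 (2), i stops at 4 (2); swap ⇒ [1, 2, 1, 1, 2, 1, 2, 2, 2]
j stops at 5, i stops at 6; i≥j ⇒ return 5. nums=[1, 2, 1, 1, 2, 1, 2, 2, 2]

[1, 2, 1, 1, 2, 1, 2, 2, 2]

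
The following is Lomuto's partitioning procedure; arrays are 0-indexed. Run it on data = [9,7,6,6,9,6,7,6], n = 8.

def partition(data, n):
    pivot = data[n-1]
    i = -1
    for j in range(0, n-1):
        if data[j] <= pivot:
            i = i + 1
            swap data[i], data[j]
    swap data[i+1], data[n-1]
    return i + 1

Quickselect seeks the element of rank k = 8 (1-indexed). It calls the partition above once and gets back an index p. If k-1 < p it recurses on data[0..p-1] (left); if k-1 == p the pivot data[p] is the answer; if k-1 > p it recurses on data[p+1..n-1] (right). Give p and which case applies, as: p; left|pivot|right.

pivot = data[7] = 6; i = -1
j=0: data[0]=9 > 6 → no swap
j=1: data[1]=7 > 6 → no swap
j=2: data[2]=6 ≤ 6 → i=0, swap data[0],data[2] → [6,7,9,6,9,6,7,6]
j=3: data[3]=6 ≤ 6 → i=1, swap data[1],data[3] → [6,6,9,7,9,6,7,6]
j=4: data[4]=9 > 6 → no swap
j=5: data[5]=6 ≤ 6 → i=2, swap data[2],data[5] → [6,6,6,7,9,9,7,6]
j=6: data[6]=7 > 6 → no swap
final swap data[3],data[7] → [6,6,6,6,9,9,7,7]; return 3
p = 3; k-1 = 7 > 3 ⇒ right

3; right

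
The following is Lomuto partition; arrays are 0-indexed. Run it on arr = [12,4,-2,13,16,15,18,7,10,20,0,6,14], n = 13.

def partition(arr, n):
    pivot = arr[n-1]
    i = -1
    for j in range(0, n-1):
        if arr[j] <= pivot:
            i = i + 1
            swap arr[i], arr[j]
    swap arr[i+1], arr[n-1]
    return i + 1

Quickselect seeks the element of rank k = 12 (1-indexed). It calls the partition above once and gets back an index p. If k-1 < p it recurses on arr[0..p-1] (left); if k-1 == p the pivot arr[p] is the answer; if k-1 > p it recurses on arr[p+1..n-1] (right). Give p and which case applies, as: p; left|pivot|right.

pivot=14, i=-1
j=0: 12≤14, i=0, swap(0,0) ⇒ [12,4,-2,13,16,15,18,7,10,20,0,6,14]
j=1: 4≤14, i=1, swap(1,1) ⇒ [12,4,-2,13,16,15,18,7,10,20,0,6,14]
j=2: -2≤14, i=2, swap(2,2) ⇒ [12,4,-2,13,16,15,18,7,10,20,0,6,14]
j=3: 13≤14, i=3, swap(3,3) ⇒ [12,4,-2,13,16,15,18,7,10,20,0,6,14]
j=4: 16>14, skip
j=5: 15>14, skip
j=6: 18>14, skip
j=7: 7≤14, i=4, swap(4,7) ⇒ [12,4,-2,13,7,15,18,16,10,20,0,6,14]
j=8: 10≤14, i=5, swap(5,8) ⇒ [12,4,-2,13,7,10,18,16,15,20,0,6,14]
j=9: 20>14, skip
j=10: 0≤14, i=6, swap(6,10) ⇒ [12,4,-2,13,7,10,0,16,15,20,18,6,14]
j=11: 6≤14, i=7, swap(7,11) ⇒ [12,4,-2,13,7,10,0,6,15,20,18,16,14]
swap(8,12) ⇒ [12,4,-2,13,7,10,0,6,14,20,18,16,15]; return 8
p = 8; k-1 = 11 > 8 ⇒ right

8; right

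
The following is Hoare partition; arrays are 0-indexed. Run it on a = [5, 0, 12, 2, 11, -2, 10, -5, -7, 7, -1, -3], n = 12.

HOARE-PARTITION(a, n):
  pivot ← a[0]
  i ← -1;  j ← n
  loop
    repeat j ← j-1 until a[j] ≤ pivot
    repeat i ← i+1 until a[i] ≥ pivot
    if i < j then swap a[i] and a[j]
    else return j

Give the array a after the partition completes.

pivot=5
j stops at 11 (-3), i stops at 0 (5); swap ⇒ [-3, 0, 12, 2, 11, -2, 10, -5, -7, 7, -1, 5]
j stops at 10 (-1), i stops at 2 (12); swap ⇒ [-3, 0, -1, 2, 11, -2, 10, -5, -7, 7, 12, 5]
j stops at 8 (-7), i stops at 4 (11); swap ⇒ [-3, 0, -1, 2, -7, -2, 10, -5, 11, 7, 12, 5]
j stops at 7 (-5), i stops at 6 (10); swap ⇒ [-3, 0, -1, 2, -7, -2, -5, 10, 11, 7, 12, 5]
j stops at 6, i stops at 7; i≥j ⇒ return 6. a=[-3, 0, -1, 2, -7, -2, -5, 10, 11, 7, 12, 5]

[-3, 0, -1, 2, -7, -2, -5, 10, 11, 7, 12, 5]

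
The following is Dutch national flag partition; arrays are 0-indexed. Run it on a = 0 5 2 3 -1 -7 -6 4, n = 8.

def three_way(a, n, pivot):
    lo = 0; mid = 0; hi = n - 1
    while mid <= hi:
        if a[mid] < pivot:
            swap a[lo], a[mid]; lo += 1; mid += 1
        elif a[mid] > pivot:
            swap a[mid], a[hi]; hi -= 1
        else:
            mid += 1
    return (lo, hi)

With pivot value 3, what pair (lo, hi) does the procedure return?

(5, 5)

lo=0 mid=0 hi=7
0<3: swap(0,0), lo=1 mid=1 ⇒ 0 5 2 3 -1 -7 -6 4
5>3: swap(1,7), hi=6 ⇒ 0 4 2 3 -1 -7 -6 5
4>3: swap(1,6), hi=5 ⇒ 0 -6 2 3 -1 -7 4 5
-6<3: swap(1,1), lo=2 mid=2 ⇒ 0 -6 2 3 -1 -7 4 5
2<3: swap(2,2), lo=3 mid=3 ⇒ 0 -6 2 3 -1 -7 4 5
3=3: mid=4
-1<3: swap(3,4), lo=4 mid=5 ⇒ 0 -6 2 -1 3 -7 4 5
-7<3: swap(4,5), lo=5 mid=6 ⇒ 0 -6 2 -1 -7 3 4 5
done. lo=5 hi=5; a=0 -6 2 -1 -7 3 4 5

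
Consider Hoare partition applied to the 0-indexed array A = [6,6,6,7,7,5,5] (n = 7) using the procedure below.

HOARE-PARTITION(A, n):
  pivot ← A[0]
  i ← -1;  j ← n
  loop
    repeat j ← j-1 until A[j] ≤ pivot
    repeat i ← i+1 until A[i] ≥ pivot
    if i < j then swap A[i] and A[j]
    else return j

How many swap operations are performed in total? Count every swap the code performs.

pivot = A[0] = 6; i = -1, j = 7
j→6 (A[6]=5≤6), i→0 (A[0]=6≥6); i<j, swap → [5,6,6,7,7,5,6]
j→5 (A[5]=5≤6), i→1 (A[1]=6≥6); i<j, swap → [5,5,6,7,7,6,6]
j→2, i→2; i≥j, return j=2. A = [5,5,6,7,7,6,6]

2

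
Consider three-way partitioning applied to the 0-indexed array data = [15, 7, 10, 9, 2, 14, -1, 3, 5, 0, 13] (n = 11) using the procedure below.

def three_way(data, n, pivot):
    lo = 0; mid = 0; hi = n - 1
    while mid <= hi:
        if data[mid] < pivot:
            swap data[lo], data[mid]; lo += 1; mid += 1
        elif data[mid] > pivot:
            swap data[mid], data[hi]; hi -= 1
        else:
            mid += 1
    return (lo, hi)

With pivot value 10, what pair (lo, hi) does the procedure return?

pivot = 10; lo=0, mid=0, hi=10
data[mid]=15>10: swap data[0],data[10]; hi=9 → [13, 7, 10, 9, 2, 14, -1, 3, 5, 0, 15]
data[mid]=13>10: swap data[0],data[9]; hi=8 → [0, 7, 10, 9, 2, 14, -1, 3, 5, 13, 15]
data[mid]=0<10: swap data[0],data[0]; lo=1,mid=1 → [0, 7, 10, 9, 2, 14, -1, 3, 5, 13, 15]
data[mid]=7<10: swap data[1],data[1]; lo=2,mid=2 → [0, 7, 10, 9, 2, 14, -1, 3, 5, 13, 15]
data[mid]=10=10: mid=3
data[mid]=9<10: swap data[2],data[3]; lo=3,mid=4 → [0, 7, 9, 10, 2, 14, -1, 3, 5, 13, 15]
data[mid]=2<10: swap data[3],data[4]; lo=4,mid=5 → [0, 7, 9, 2, 10, 14, -1, 3, 5, 13, 15]
data[mid]=14>10: swap data[5],data[8]; hi=7 → [0, 7, 9, 2, 10, 5, -1, 3, 14, 13, 15]
data[mid]=5<10: swap data[4],data[5]; lo=5,mid=6 → [0, 7, 9, 2, 5, 10, -1, 3, 14, 13, 15]
data[mid]=-1<10: swap data[5],data[6]; lo=6,mid=7 → [0, 7, 9, 2, 5, -1, 10, 3, 14, 13, 15]
data[mid]=3<10: swap data[6],data[7]; lo=7,mid=8 → [0, 7, 9, 2, 5, -1, 3, 10, 14, 13, 15]
end: lo=7, hi=7; data = [0, 7, 9, 2, 5, -1, 3, 10, 14, 13, 15]

(7, 7)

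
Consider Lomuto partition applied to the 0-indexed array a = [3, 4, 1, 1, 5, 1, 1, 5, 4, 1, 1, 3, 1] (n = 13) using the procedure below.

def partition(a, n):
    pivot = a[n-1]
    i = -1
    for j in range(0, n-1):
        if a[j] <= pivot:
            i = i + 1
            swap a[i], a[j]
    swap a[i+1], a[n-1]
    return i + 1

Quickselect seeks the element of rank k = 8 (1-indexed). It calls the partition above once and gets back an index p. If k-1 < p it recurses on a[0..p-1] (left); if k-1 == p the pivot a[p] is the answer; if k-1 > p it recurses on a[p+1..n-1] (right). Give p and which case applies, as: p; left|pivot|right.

pivot=1, i=-1
j=0: 3>1, skip
j=1: 4>1, skip
j=2: 1≤1, i=0, swap(0,2) ⇒ [1, 4, 3, 1, 5, 1, 1, 5, 4, 1, 1, 3, 1]
j=3: 1≤1, i=1, swap(1,3) ⇒ [1, 1, 3, 4, 5, 1, 1, 5, 4, 1, 1, 3, 1]
j=4: 5>1, skip
j=5: 1≤1, i=2, swap(2,5) ⇒ [1, 1, 1, 4, 5, 3, 1, 5, 4, 1, 1, 3, 1]
j=6: 1≤1, i=3, swap(3,6) ⇒ [1, 1, 1, 1, 5, 3, 4, 5, 4, 1, 1, 3, 1]
j=7: 5>1, skip
j=8: 4>1, skip
j=9: 1≤1, i=4, swap(4,9) ⇒ [1, 1, 1, 1, 1, 3, 4, 5, 4, 5, 1, 3, 1]
j=10: 1≤1, i=5, swap(5,10) ⇒ [1, 1, 1, 1, 1, 1, 4, 5, 4, 5, 3, 3, 1]
j=11: 3>1, skip
swap(6,12) ⇒ [1, 1, 1, 1, 1, 1, 1, 5, 4, 5, 3, 3, 4]; return 6
p = 6; k-1 = 7 > 6 ⇒ right

6; right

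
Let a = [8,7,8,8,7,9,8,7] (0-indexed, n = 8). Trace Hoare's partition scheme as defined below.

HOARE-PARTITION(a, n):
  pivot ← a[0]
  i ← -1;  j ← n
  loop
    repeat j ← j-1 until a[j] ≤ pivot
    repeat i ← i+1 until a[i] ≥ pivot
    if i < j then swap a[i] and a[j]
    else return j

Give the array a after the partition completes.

[7,7,8,7,8,9,8,8]

pivot = a[0] = 8; i = -1, j = 8
j→7 (a[7]=7≤8), i→0 (a[0]=8≥8); i<j, swap → [7,7,8,8,7,9,8,8]
j→6 (a[6]=8≤8), i→2 (a[2]=8≥8); i<j, swap → [7,7,8,8,7,9,8,8]
j→4 (a[4]=7≤8), i→3 (a[3]=8≥8); i<j, swap → [7,7,8,7,8,9,8,8]
j→3, i→4; i≥j, return j=3. a = [7,7,8,7,8,9,8,8]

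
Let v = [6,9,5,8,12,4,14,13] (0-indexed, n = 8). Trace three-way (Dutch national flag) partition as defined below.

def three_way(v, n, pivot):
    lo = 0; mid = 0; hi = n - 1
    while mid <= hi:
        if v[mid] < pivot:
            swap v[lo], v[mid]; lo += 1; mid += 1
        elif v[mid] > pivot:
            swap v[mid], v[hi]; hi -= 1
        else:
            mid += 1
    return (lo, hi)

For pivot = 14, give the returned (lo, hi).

(7, 7)

lo=0 mid=0 hi=7
6<14: swap(0,0), lo=1 mid=1 ⇒ [6,9,5,8,12,4,14,13]
9<14: swap(1,1), lo=2 mid=2 ⇒ [6,9,5,8,12,4,14,13]
5<14: swap(2,2), lo=3 mid=3 ⇒ [6,9,5,8,12,4,14,13]
8<14: swap(3,3), lo=4 mid=4 ⇒ [6,9,5,8,12,4,14,13]
12<14: swap(4,4), lo=5 mid=5 ⇒ [6,9,5,8,12,4,14,13]
4<14: swap(5,5), lo=6 mid=6 ⇒ [6,9,5,8,12,4,14,13]
14=14: mid=7
13<14: swap(6,7), lo=7 mid=8 ⇒ [6,9,5,8,12,4,13,14]
done. lo=7 hi=7; v=[6,9,5,8,12,4,13,14]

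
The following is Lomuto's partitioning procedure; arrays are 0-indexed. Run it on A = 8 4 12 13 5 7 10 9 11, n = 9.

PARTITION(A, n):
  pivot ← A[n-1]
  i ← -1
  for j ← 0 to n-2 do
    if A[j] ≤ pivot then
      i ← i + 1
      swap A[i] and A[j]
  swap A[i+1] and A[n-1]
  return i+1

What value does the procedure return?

pivot = A[8] = 11; i = -1
j=0: A[0]=8 ≤ 11 → i=0, swap A[0],A[0] (no change) → 8 4 12 13 5 7 10 9 11
j=1: A[1]=4 ≤ 11 → i=1, swap A[1],A[1] (no change) → 8 4 12 13 5 7 10 9 11
j=2: A[2]=12 > 11 → no swap
j=3: A[3]=13 > 11 → no swap
j=4: A[4]=5 ≤ 11 → i=2, swap A[2],A[4] → 8 4 5 13 12 7 10 9 11
j=5: A[5]=7 ≤ 11 → i=3, swap A[3],A[5] → 8 4 5 7 12 13 10 9 11
j=6: A[6]=10 ≤ 11 → i=4, swap A[4],A[6] → 8 4 5 7 10 13 12 9 11
j=7: A[7]=9 ≤ 11 → i=5, swap A[5],A[7] → 8 4 5 7 10 9 12 13 11
final swap A[6],A[8] → 8 4 5 7 10 9 11 13 12; return 6

6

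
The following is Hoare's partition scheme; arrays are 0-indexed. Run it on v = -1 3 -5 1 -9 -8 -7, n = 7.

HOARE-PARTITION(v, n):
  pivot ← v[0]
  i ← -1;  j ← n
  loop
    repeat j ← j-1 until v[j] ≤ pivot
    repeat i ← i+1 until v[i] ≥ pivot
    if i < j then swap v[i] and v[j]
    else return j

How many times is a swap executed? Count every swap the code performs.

3

pivot = v[0] = -1; i = -1, j = 7
j→6 (v[6]=-7≤-1), i→0 (v[0]=-1≥-1); i<j, swap → -7 3 -5 1 -9 -8 -1
j→5 (v[5]=-8≤-1), i→1 (v[1]=3≥-1); i<j, swap → -7 -8 -5 1 -9 3 -1
j→4 (v[4]=-9≤-1), i→3 (v[3]=1≥-1); i<j, swap → -7 -8 -5 -9 1 3 -1
j→3, i→4; i≥j, return j=3. v = -7 -8 -5 -9 1 3 -1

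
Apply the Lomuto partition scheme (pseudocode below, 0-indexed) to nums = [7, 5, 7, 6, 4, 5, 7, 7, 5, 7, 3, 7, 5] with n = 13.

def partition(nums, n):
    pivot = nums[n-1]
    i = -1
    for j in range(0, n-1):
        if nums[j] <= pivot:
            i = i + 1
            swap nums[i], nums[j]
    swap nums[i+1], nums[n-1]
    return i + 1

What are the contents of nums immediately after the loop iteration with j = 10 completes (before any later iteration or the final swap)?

pivot=5, i=-1
j=0: 7>5, skip
j=1: 5≤5, i=0, swap(0,1) ⇒ [5, 7, 7, 6, 4, 5, 7, 7, 5, 7, 3, 7, 5]
j=2: 7>5, skip
j=3: 6>5, skip
j=4: 4≤5, i=1, swap(1,4) ⇒ [5, 4, 7, 6, 7, 5, 7, 7, 5, 7, 3, 7, 5]
j=5: 5≤5, i=2, swap(2,5) ⇒ [5, 4, 5, 6, 7, 7, 7, 7, 5, 7, 3, 7, 5]
j=6: 7>5, skip
j=7: 7>5, skip
j=8: 5≤5, i=3, swap(3,8) ⇒ [5, 4, 5, 5, 7, 7, 7, 7, 6, 7, 3, 7, 5]
j=9: 7>5, skip
j=10: 3≤5, i=4, swap(4,10) ⇒ [5, 4, 5, 5, 3, 7, 7, 7, 6, 7, 7, 7, 5]
(after j=10) nums = [5, 4, 5, 5, 3, 7, 7, 7, 6, 7, 7, 7, 5]

[5, 4, 5, 5, 3, 7, 7, 7, 6, 7, 7, 7, 5]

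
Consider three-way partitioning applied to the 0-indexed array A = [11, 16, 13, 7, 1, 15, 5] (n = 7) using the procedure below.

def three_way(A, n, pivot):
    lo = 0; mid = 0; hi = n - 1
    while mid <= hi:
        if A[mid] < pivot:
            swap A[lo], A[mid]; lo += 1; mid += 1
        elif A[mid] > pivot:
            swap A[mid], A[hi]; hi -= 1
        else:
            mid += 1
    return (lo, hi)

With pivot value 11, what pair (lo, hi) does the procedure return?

(3, 3)

pivot = 11; lo=0, mid=0, hi=6
A[mid]=11=11: mid=1
A[mid]=16>11: swap A[1],A[6]; hi=5 → [11, 5, 13, 7, 1, 15, 16]
A[mid]=5<11: swap A[0],A[1]; lo=1,mid=2 → [5, 11, 13, 7, 1, 15, 16]
A[mid]=13>11: swap A[2],A[5]; hi=4 → [5, 11, 15, 7, 1, 13, 16]
A[mid]=15>11: swap A[2],A[4]; hi=3 → [5, 11, 1, 7, 15, 13, 16]
A[mid]=1<11: swap A[1],A[2]; lo=2,mid=3 → [5, 1, 11, 7, 15, 13, 16]
A[mid]=7<11: swap A[2],A[3]; lo=3,mid=4 → [5, 1, 7, 11, 15, 13, 16]
end: lo=3, hi=3; A = [5, 1, 7, 11, 15, 13, 16]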